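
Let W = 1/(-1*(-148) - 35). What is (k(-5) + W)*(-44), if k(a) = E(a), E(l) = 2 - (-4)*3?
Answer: -69652/113 ≈ -616.39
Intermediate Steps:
E(l) = 14 (E(l) = 2 - 1*(-12) = 2 + 12 = 14)
W = 1/113 (W = 1/(148 - 35) = 1/113 ≈ 0.0088496)
k(a) = 14
(k(-5) + W)*(-44) = (14 + 1/113)*(-44) = (1583/113)*(-44) = -69652/113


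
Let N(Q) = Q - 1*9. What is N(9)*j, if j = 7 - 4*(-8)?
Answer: 0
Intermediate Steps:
N(Q) = -9 + Q (N(Q) = Q - 9 = -9 + Q)
j = 39 (j = 7 + 32 = 39)
N(9)*j = (-9 + 9)*39 = 0*39 = 0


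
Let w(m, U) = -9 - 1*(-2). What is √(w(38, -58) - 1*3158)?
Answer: I*√3165 ≈ 56.258*I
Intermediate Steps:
w(m, U) = -7 (w(m, U) = -9 + 2 = -7)
√(w(38, -58) - 1*3158) = √(-7 - 1*3158) = √(-7 - 3158) = √(-3165) = I*√3165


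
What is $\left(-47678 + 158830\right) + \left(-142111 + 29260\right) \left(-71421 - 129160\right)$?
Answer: $22635877583$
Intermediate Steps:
$\left(-47678 + 158830\right) + \left(-142111 + 29260\right) \left(-71421 - 129160\right) = 111152 - -22635766431 = 111152 + 22635766431 = 22635877583$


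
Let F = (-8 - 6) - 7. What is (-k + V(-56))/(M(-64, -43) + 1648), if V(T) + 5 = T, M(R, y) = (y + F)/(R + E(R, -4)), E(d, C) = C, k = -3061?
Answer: 2125/1168 ≈ 1.8193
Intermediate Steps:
F = -21 (F = -14 - 7 = -21)
M(R, y) = (-21 + y)/(-4 + R) (M(R, y) = (y - 21)/(R - 4) = (-21 + y)/(-4 + R))
V(T) = -5 + T
(-k + V(-56))/(M(-64, -43) + 1648) = (-1*(-3061) + (-5 - 56))/((-21 - 43)/(-4 - 64) + 1648) = (3061 - 61)/(-64/(-68) + 1648) = 3000/(-1/68*(-64) + 1648) = 3000/(16/17 + 1648) = 3000/(28032/17) = 3000*(17/28032) = 2125/1168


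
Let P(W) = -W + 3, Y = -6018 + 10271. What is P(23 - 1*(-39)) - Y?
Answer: -4312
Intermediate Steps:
Y = 4253
P(W) = 3 - W
P(23 - 1*(-39)) - Y = (3 - (23 - 1*(-39))) - 1*4253 = (3 - (23 + 39)) - 4253 = (3 - 1*62) - 4253 = (3 - 62) - 4253 = -59 - 4253 = -4312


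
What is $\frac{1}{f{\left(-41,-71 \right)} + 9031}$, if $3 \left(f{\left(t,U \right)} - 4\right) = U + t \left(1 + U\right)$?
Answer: $\frac{1}{9968} \approx 0.00010032$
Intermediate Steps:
$f{\left(t,U \right)} = 4 + \frac{U}{3} + \frac{t \left(1 + U\right)}{3}$ ($f{\left(t,U \right)} = 4 + \frac{U + t \left(1 + U\right)}{3} = 4 + \left(\frac{U}{3} + \frac{t \left(1 + U\right)}{3}\right) = 4 + \frac{U}{3} + \frac{t \left(1 + U\right)}{3}$)
$\frac{1}{f{\left(-41,-71 \right)} + 9031} = \frac{1}{\left(4 + \frac{1}{3} \left(-71\right) + \frac{1}{3} \left(-41\right) + \frac{1}{3} \left(-71\right) \left(-41\right)\right) + 9031} = \frac{1}{\left(4 - \frac{71}{3} - \frac{41}{3} + \frac{2911}{3}\right) + 9031} = \frac{1}{937 + 9031} = \frac{1}{9968}$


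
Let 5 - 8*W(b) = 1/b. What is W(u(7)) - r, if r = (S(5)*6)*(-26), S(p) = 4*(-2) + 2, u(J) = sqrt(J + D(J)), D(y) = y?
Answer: -7483/8 - sqrt(14)/112 ≈ -935.41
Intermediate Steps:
u(J) = sqrt(2)*sqrt(J) (u(J) = sqrt(J + J) = sqrt(2*J) = sqrt(2)*sqrt(J))
W(b) = 5/8 - 1/(8*b)
S(p) = -6 (S(p) = -8 + 2 = -6)
r = 936 (r = -6*6*(-26) = -36*(-26) = 936)
W(u(7)) - r = (-1 + 5*(sqrt(2)*sqrt(7)))/(8*((sqrt(2)*sqrt(7)))) - 1*936 = (-1 + 5*sqrt(14))/(8*(sqrt(14))) - 936 = (sqrt(14)/14)*(-1 + 5*sqrt(14))/8 - 936 = sqrt(14)*(-1 + 5*sqrt(14))/112 - 936 = -936 + sqrt(14)*(-1 + 5*sqrt(14))/112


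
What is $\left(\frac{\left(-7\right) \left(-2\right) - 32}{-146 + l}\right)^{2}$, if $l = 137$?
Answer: $4$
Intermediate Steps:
$\left(\frac{\left(-7\right) \left(-2\right) - 32}{-146 + l}\right)^{2} = \left(\frac{\left(-7\right) \left(-2\right) - 32}{-146 + 137}\right)^{2} = \left(\frac{14 - 32}{-9}\right)^{2} = \left(\left(-18\right) \left(- \frac{1}{9}\right)\right)^{2} = 2^{2} = 4$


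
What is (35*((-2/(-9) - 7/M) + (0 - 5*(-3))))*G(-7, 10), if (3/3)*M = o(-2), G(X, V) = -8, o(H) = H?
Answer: -47180/9 ≈ -5242.2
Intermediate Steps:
M = -2
(35*((-2/(-9) - 7/M) + (0 - 5*(-3))))*G(-7, 10) = (35*((-2/(-9) - 7/(-2)) + (0 - 5*(-3))))*(-8) = (35*((-2*(-1/9) - 7*(-1/2)) + (0 + 15)))*(-8) = (35*((2/9 + 7/2) + 15))*(-8) = (35*(67/18 + 15))*(-8) = (35*(337/18))*(-8) = (11795/18)*(-8) = -47180/9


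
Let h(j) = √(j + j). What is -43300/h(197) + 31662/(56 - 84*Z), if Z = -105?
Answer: 15831/4438 - 21650*√394/197 ≈ -2177.9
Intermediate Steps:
h(j) = √2*√j (h(j) = √(2*j) = √2*√j)
-43300/h(197) + 31662/(56 - 84*Z) = -43300*√394/394 + 31662/(56 - 84*(-105)) = -43300*√394/394 + 31662/(56 + 8820) = -21650*√394/197 + 31662/8876 = -21650*√394/197 + 31662*(1/8876) = -21650*√394/197 + 15831/4438 = 15831/4438 - 21650*√394/197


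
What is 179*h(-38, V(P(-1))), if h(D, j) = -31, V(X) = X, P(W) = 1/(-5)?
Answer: -5549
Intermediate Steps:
P(W) = -1/5
179*h(-38, V(P(-1))) = 179*(-31) = -5549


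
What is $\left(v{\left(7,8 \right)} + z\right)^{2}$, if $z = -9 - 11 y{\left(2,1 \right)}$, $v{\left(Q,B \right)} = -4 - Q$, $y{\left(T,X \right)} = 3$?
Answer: $2809$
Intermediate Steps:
$z = -42$ ($z = -9 - 33 = -42$)
$\left(v{\left(7,8 \right)} + z\right)^{2} = \left(\left(-4 - 7\right) - 42\right)^{2} = \left(-11 - 42\right)^{2} = \left(-53\right)^{2} = 2809$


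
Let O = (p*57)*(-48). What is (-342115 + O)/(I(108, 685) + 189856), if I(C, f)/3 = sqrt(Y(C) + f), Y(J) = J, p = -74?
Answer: -26513580256/36045293599 + 418953*sqrt(793)/36045293599 ≈ -0.73524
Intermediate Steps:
O = 202464 (O = -74*57*(-48) = -4218*(-48) = 202464)
I(C, f) = 3*sqrt(C + f)
(-342115 + O)/(I(108, 685) + 189856) = (-342115 + 202464)/(3*sqrt(108 + 685) + 189856) = -139651/(3*sqrt(793) + 189856) = -139651/(189856 + 3*sqrt(793))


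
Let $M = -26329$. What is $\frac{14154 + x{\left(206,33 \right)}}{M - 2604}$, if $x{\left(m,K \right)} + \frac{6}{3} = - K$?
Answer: $- \frac{14119}{28933} \approx -0.48799$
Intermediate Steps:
$x{\left(m,K \right)} = -2 - K$
$\frac{14154 + x{\left(206,33 \right)}}{M - 2604} = \frac{14154 - 35}{-26329 - 2604} = \frac{14154 - 35}{-28933} = \left(14154 - 35\right) \left(- \frac{1}{28933}\right) = 14119 \left(- \frac{1}{28933}\right) = - \frac{14119}{28933}$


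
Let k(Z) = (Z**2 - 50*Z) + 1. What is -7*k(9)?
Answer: 2576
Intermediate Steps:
k(Z) = 1 + Z**2 - 50*Z
-7*k(9) = -7*(1 + 9**2 - 50*9) = -7*(1 + 81 - 450) = -7*(-368) = 2576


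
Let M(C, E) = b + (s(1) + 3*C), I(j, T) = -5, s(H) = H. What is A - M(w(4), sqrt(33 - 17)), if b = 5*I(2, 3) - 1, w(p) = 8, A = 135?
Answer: 136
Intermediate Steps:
b = -26 (b = 5*(-5) - 1 = -25 - 1 = -26)
M(C, E) = -25 + 3*C (M(C, E) = -26 + (1 + 3*C) = -25 + 3*C)
A - M(w(4), sqrt(33 - 17)) = 135 - (-25 + 3*8) = 135 - (-25 + 24) = 135 - 1*(-1) = 135 + 1 = 136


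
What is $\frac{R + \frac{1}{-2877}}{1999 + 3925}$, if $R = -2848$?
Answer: $- \frac{8193697}{17043348} \approx -0.48076$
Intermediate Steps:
$\frac{R + \frac{1}{-2877}}{1999 + 3925} = \frac{-2848 + \frac{1}{-2877}}{1999 + 3925} = \frac{-2848 - \frac{1}{2877}}{5924} = \left(- \frac{8193697}{2877}\right) \frac{1}{5924} = - \frac{8193697}{17043348}$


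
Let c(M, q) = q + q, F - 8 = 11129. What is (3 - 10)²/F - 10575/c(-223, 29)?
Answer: -16824419/92278 ≈ -182.32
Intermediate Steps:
F = 11137 (F = 8 + 11129 = 11137)
c(M, q) = 2*q
(3 - 10)²/F - 10575/c(-223, 29) = (3 - 10)²/11137 - 10575/(2*29) = (-7)²*(1/11137) - 10575/58 = 49*(1/11137) - 10575*1/58 = 7/1591 - 10575/58 = -16824419/92278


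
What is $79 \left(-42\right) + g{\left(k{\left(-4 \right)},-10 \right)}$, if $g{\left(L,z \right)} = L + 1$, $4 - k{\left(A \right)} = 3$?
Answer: $-3316$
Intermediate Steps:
$k{\left(A \right)} = 1$ ($k{\left(A \right)} = 4 - 3 = 1$)
$g{\left(L,z \right)} = 1 + L$
$79 \left(-42\right) + g{\left(k{\left(-4 \right)},-10 \right)} = 79 \left(-42\right) + \left(1 + 1\right) = -3318 + 2 = -3316$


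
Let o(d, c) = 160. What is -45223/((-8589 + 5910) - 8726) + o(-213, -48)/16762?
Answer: 379926363/95585305 ≈ 3.9747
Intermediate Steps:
-45223/((-8589 + 5910) - 8726) + o(-213, -48)/16762 = -45223/((-8589 + 5910) - 8726) + 160/16762 = -45223/(-2679 - 8726) + 160*(1/16762) = -45223/(-11405) + 80/8381 = -45223*(-1/11405) + 80/8381 = 45223/11405 + 80/8381 = 379926363/95585305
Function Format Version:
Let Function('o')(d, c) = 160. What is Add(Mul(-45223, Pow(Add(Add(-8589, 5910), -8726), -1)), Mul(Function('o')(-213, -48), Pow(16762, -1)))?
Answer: Rational(379926363, 95585305) ≈ 3.9747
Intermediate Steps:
Add(Mul(-45223, Pow(Add(Add(-8589, 5910), -8726), -1)), Mul(Function('o')(-213, -48), Pow(16762, -1))) = Add(Mul(-45223, Pow(Add(Add(-8589, 5910), -8726), -1)), Mul(160, Pow(16762, -1))) = Add(Mul(-45223, Pow(Add(-2679, -8726), -1)), Mul(160, Rational(1, 16762))) = Add(Mul(-45223, Pow(-11405, -1)), Rational(80, 8381)) = Add(Mul(-45223, Rational(-1, 11405)), Rational(80, 8381)) = Add(Rational(45223, 11405), Rational(80, 8381)) = Rational(379926363, 95585305)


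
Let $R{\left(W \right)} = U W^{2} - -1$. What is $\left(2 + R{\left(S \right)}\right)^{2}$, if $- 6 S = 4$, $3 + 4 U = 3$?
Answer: $9$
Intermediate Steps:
$U = 0$ ($U = - \frac{3}{4} + \frac{1}{4} \cdot 3 = - \frac{3}{4} + \frac{3}{4} = 0$)
$S = - \frac{2}{3}$ ($S = \left(- \frac{1}{6}\right) 4 = - \frac{2}{3} \approx -0.66667$)
$R{\left(W \right)} = 1$ ($R{\left(W \right)} = 0 W^{2} - -1 = 0 + 1 = 1$)
$\left(2 + R{\left(S \right)}\right)^{2} = \left(2 + 1\right)^{2} = 3^{2} = 9$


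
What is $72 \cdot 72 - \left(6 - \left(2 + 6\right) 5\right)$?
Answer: $5218$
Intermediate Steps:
$72 \cdot 72 - \left(6 - \left(2 + 6\right) 5\right) = 5184 + \left(-6 + 8 \cdot 5\right) = 5184 + \left(-6 + 40\right) = 5184 + 34 = 5218$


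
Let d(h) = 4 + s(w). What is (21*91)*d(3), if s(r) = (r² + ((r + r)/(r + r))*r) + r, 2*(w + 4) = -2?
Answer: 36309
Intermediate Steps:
w = -5 (w = -4 + (½)*(-2) = -4 - 1 = -5)
s(r) = r² + 2*r (s(r) = (r² + ((2*r)/((2*r)))*r) + r = (r² + ((2*r)*(1/(2*r)))*r) + r = (r² + 1*r) + r = (r² + r) + r = (r + r²) + r = r² + 2*r)
d(h) = 19 (d(h) = 4 - 5*(2 - 5) = 4 - 5*(-3) = 4 + 15 = 19)
(21*91)*d(3) = (21*91)*19 = 1911*19 = 36309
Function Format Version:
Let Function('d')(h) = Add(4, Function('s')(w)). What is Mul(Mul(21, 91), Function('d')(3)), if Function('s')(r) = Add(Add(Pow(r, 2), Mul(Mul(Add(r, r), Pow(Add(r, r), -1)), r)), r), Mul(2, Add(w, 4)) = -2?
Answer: 36309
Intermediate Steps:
w = -5 (w = Add(-4, Mul(Rational(1, 2), -2)) = Add(-4, -1) = -5)
Function('s')(r) = Add(Pow(r, 2), Mul(2, r)) (Function('s')(r) = Add(Add(Pow(r, 2), Mul(Mul(Mul(2, r), Pow(Mul(2, r), -1)), r)), r) = Add(Add(Pow(r, 2), Mul(Mul(Mul(2, r), Mul(Rational(1, 2), Pow(r, -1))), r)), r) = Add(Add(Pow(r, 2), Mul(1, r)), r) = Add(Add(Pow(r, 2), r), r) = Add(Add(r, Pow(r, 2)), r) = Add(Pow(r, 2), Mul(2, r)))
Function('d')(h) = 19 (Function('d')(h) = Add(4, Mul(-5, Add(2, -5))) = Add(4, Mul(-5, -3)) = Add(4, 15) = 19)
Mul(Mul(21, 91), Function('d')(3)) = Mul(Mul(21, 91), 19) = Mul(1911, 19) = 36309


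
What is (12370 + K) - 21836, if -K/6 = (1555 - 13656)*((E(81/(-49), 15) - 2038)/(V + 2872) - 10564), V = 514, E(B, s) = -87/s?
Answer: -6493188931607/8465 ≈ -7.6706e+8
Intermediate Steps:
K = -6493108801917/8465 (K = -6*(1555 - 13656)*((-87/15 - 2038)/(514 + 2872) - 10564) = -(-72606)*((-87*1/15 - 2038)/3386 - 10564) = -(-72606)*((-29/5 - 2038)*(1/3386) - 10564) = -(-72606)*(-10219/5*1/3386 - 10564) = -(-72606)*(-10219/16930 - 10564) = -(-72606)*(-178858739)/16930 = -6*2164369600639/16930 = -6493108801917/8465 ≈ -7.6705e+8)
(12370 + K) - 21836 = (12370 - 6493108801917/8465) - 21836 = -6493004089867/8465 - 21836 = -6493188931607/8465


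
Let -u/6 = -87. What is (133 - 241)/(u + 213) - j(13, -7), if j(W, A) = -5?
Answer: 1189/245 ≈ 4.8531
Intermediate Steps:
u = 522 (u = -6*(-87) = 522)
(133 - 241)/(u + 213) - j(13, -7) = (133 - 241)/(522 + 213) - 1*(-5) = -108/735 + 5 = -108*1/735 + 5 = -36/245 + 5 = 1189/245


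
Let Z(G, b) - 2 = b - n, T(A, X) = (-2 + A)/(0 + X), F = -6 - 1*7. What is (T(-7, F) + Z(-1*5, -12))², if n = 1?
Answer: 17956/169 ≈ 106.25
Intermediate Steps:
F = -13 (F = -6 - 7 = -13)
T(A, X) = (-2 + A)/X
Z(G, b) = 1 + b (Z(G, b) = 2 + (b - 1*1) = 2 + (b - 1) = 2 + (-1 + b) = 1 + b)
(T(-7, F) + Z(-1*5, -12))² = ((-2 - 7)/(-13) + (1 - 12))² = (-1/13*(-9) - 11)² = (9/13 - 11)² = (-134/13)² = 17956/169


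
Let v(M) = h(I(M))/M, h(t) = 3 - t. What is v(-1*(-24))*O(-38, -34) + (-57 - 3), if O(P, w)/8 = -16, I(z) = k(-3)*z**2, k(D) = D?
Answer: -9292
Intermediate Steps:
I(z) = -3*z**2
O(P, w) = -128 (O(P, w) = 8*(-16) = -128)
v(M) = (3 + 3*M**2)/M (v(M) = (3 - (-3)*M**2)/M = (3 + 3*M**2)/M)
v(-1*(-24))*O(-38, -34) + (-57 - 3) = (3*(-1*(-24)) + 3/((-1*(-24))))*(-128) + (-57 - 3) = (3*24 + 3/24)*(-128) - 60 = (72 + 3*(1/24))*(-128) - 60 = (72 + 1/8)*(-128) - 60 = (577/8)*(-128) - 60 = -9232 - 60 = -9292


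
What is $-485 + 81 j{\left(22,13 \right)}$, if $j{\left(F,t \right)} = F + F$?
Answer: $3079$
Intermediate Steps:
$j{\left(F,t \right)} = 2 F$
$-485 + 81 j{\left(22,13 \right)} = -485 + 81 \cdot 2 \cdot 22 = -485 + 81 \cdot 44 = -485 + 3564 = 3079$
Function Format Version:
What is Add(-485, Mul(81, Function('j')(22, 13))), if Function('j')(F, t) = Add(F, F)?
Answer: 3079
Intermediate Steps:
Function('j')(F, t) = Mul(2, F)
Add(-485, Mul(81, Function('j')(22, 13))) = Add(-485, Mul(81, Mul(2, 22))) = Add(-485, Mul(81, 44)) = Add(-485, 3564) = 3079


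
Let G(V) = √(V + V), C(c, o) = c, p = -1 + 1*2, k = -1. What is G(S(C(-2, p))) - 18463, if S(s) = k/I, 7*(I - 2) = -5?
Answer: -18463 + I*√14/3 ≈ -18463.0 + 1.2472*I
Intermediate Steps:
I = 9/7 (I = 2 + (⅐)*(-5) = 2 - 5/7 = 9/7 ≈ 1.2857)
p = 1 (p = -1 + 2 = 1)
S(s) = -7/9 (S(s) = -1/9/7 = -1*7/9 = -7/9)
G(V) = √2*√V (G(V) = √(2*V) = √2*√V)
G(S(C(-2, p))) - 18463 = √2*√(-7/9) - 18463 = √2*(I*√7/3) - 18463 = I*√14/3 - 18463 = -18463 + I*√14/3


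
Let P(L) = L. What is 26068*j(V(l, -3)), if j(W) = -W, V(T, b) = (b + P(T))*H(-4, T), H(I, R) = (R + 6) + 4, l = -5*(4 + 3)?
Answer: -24764600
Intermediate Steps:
l = -35 (l = -5*7 = -35)
H(I, R) = 10 + R (H(I, R) = (6 + R) + 4 = 10 + R)
V(T, b) = (10 + T)*(T + b) (V(T, b) = (b + T)*(10 + T) = (T + b)*(10 + T) = (10 + T)*(T + b))
26068*j(V(l, -3)) = 26068*(-(10 - 35)*(-35 - 3)) = 26068*(-(-25)*(-38)) = 26068*(-1*950) = 26068*(-950) = -24764600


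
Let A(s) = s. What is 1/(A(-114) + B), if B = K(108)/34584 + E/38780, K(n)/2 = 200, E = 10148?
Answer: -41911485/4766457089 ≈ -0.0087930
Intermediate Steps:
K(n) = 400 (K(n) = 2*200 = 400)
B = 11452201/41911485 (B = 400/34584 + 10148/38780 = 400*(1/34584) + 10148*(1/38780) = 50/4323 + 2537/9695 = 11452201/41911485 ≈ 0.27325)
1/(A(-114) + B) = 1/(-114 + 11452201/41911485) = 1/(-4766457089/41911485) = -41911485/4766457089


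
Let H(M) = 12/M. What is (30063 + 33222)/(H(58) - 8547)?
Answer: -611755/82619 ≈ -7.4045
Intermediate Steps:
(30063 + 33222)/(H(58) - 8547) = (30063 + 33222)/(12/58 - 8547) = 63285/(12*(1/58) - 8547) = 63285/(6/29 - 8547) = 63285/(-247857/29) = 63285*(-29/247857) = -611755/82619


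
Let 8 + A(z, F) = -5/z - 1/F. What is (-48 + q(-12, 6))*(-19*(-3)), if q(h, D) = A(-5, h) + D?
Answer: -11153/4 ≈ -2788.3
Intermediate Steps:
A(z, F) = -8 - 1/F - 5/z (A(z, F) = -8 + (-5/z - 1/F) = -8 + (-1/F - 5/z) = -8 - 1/F - 5/z)
q(h, D) = -7 + D - 1/h (q(h, D) = (-8 - 1/h - 5/(-5)) + D = (-8 - 1/h - 5*(-⅕)) + D = (-8 - 1/h + 1) + D = (-7 - 1/h) + D = -7 + D - 1/h)
(-48 + q(-12, 6))*(-19*(-3)) = (-48 + (-7 + 6 - 1/(-12)))*(-19*(-3)) = (-48 + (-7 + 6 - 1*(-1/12)))*57 = (-48 + (-7 + 6 + 1/12))*57 = (-48 - 11/12)*57 = -587/12*57 = -11153/4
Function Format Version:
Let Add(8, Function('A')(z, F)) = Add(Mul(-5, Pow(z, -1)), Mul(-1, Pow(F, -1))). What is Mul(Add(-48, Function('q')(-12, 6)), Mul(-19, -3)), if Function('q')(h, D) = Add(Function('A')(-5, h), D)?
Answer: Rational(-11153, 4) ≈ -2788.3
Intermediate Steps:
Function('A')(z, F) = Add(-8, Mul(-1, Pow(F, -1)), Mul(-5, Pow(z, -1))) (Function('A')(z, F) = Add(-8, Add(Mul(-5, Pow(z, -1)), Mul(-1, Pow(F, -1)))) = Add(-8, Add(Mul(-1, Pow(F, -1)), Mul(-5, Pow(z, -1)))) = Add(-8, Mul(-1, Pow(F, -1)), Mul(-5, Pow(z, -1))))
Function('q')(h, D) = Add(-7, D, Mul(-1, Pow(h, -1))) (Function('q')(h, D) = Add(Add(-8, Mul(-1, Pow(h, -1)), Mul(-5, Pow(-5, -1))), D) = Add(Add(-8, Mul(-1, Pow(h, -1)), Mul(-5, Rational(-1, 5))), D) = Add(Add(-8, Mul(-1, Pow(h, -1)), 1), D) = Add(Add(-7, Mul(-1, Pow(h, -1))), D) = Add(-7, D, Mul(-1, Pow(h, -1))))
Mul(Add(-48, Function('q')(-12, 6)), Mul(-19, -3)) = Mul(Add(-48, Add(-7, 6, Mul(-1, Pow(-12, -1)))), Mul(-19, -3)) = Mul(Add(-48, Add(-7, 6, Mul(-1, Rational(-1, 12)))), 57) = Mul(Add(-48, Add(-7, 6, Rational(1, 12))), 57) = Mul(Add(-48, Rational(-11, 12)), 57) = Mul(Rational(-587, 12), 57) = Rational(-11153, 4)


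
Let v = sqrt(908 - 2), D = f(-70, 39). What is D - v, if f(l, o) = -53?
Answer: -53 - sqrt(906) ≈ -83.100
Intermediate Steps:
D = -53
v = sqrt(906) ≈ 30.100
D - v = -53 - sqrt(906)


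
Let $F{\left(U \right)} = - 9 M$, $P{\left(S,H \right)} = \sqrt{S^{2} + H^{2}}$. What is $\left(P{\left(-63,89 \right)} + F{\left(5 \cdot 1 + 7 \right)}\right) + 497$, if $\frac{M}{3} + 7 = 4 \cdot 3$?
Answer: $362 + \sqrt{11890} \approx 471.04$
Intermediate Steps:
$M = 15$ ($M = -21 + 3 \cdot 4 \cdot 3 = -21 + 3 \cdot 12 = -21 + 36 = 15$)
$P{\left(S,H \right)} = \sqrt{H^{2} + S^{2}}$
$F{\left(U \right)} = -135$ ($F{\left(U \right)} = \left(-9\right) 15 = -135$)
$\left(P{\left(-63,89 \right)} + F{\left(5 \cdot 1 + 7 \right)}\right) + 497 = \left(\sqrt{89^{2} + \left(-63\right)^{2}} - 135\right) + 497 = \left(\sqrt{7921 + 3969} - 135\right) + 497 = \left(\sqrt{11890} - 135\right) + 497 = \left(-135 + \sqrt{11890}\right) + 497 = 362 + \sqrt{11890}$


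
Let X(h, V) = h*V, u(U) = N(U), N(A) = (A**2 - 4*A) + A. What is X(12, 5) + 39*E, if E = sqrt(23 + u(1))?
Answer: 60 + 39*sqrt(21) ≈ 238.72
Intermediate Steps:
N(A) = A**2 - 3*A
u(U) = U*(-3 + U)
X(h, V) = V*h
E = sqrt(21) (E = sqrt(23 + 1*(-3 + 1)) = sqrt(23 + 1*(-2)) = sqrt(23 - 2) = sqrt(21) ≈ 4.5826)
X(12, 5) + 39*E = 5*12 + 39*sqrt(21) = 60 + 39*sqrt(21)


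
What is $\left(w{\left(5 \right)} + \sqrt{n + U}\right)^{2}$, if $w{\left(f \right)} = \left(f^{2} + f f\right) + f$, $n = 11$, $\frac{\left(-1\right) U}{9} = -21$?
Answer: $3225 + 1100 \sqrt{2} \approx 4780.6$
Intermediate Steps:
$U = 189$ ($U = \left(-9\right) \left(-21\right) = 189$)
$w{\left(f \right)} = f + 2 f^{2}$ ($w{\left(f \right)} = \left(f^{2} + f^{2}\right) + f = 2 f^{2} + f = f + 2 f^{2}$)
$\left(w{\left(5 \right)} + \sqrt{n + U}\right)^{2} = \left(5 \left(1 + 2 \cdot 5\right) + \sqrt{11 + 189}\right)^{2} = \left(5 \left(1 + 10\right) + \sqrt{200}\right)^{2} = \left(5 \cdot 11 + 10 \sqrt{2}\right)^{2} = \left(55 + 10 \sqrt{2}\right)^{2}$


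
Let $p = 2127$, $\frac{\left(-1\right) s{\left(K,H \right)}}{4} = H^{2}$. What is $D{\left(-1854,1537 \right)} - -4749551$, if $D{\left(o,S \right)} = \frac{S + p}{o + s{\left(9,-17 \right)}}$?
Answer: $\frac{7148072423}{1505} \approx 4.7496 \cdot 10^{6}$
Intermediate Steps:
$s{\left(K,H \right)} = - 4 H^{2}$
$D{\left(o,S \right)} = \frac{2127 + S}{-1156 + o}$ ($D{\left(o,S \right)} = \frac{S + 2127}{o - 4 \left(-17\right)^{2}} = \frac{2127 + S}{o - 1156} = \frac{2127 + S}{-1156 + o}$)
$D{\left(-1854,1537 \right)} - -4749551 = \frac{2127 + 1537}{-1156 - 1854} - -4749551 = \frac{1}{-3010} \cdot 3664 + 4749551 = \left(- \frac{1}{3010}\right) 3664 + 4749551 = - \frac{1832}{1505} + 4749551 = \frac{7148072423}{1505}$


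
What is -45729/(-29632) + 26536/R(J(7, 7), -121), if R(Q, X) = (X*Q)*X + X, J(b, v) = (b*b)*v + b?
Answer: 235112182693/151841153728 ≈ 1.5484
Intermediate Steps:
J(b, v) = b + v*b**2 (J(b, v) = b**2*v + b = v*b**2 + b = b + v*b**2)
R(Q, X) = X + Q*X**2 (R(Q, X) = (Q*X)*X + X = Q*X**2 + X = X + Q*X**2)
-45729/(-29632) + 26536/R(J(7, 7), -121) = -45729/(-29632) + 26536/((-121*(1 + (7*(1 + 7*7))*(-121)))) = -45729*(-1/29632) + 26536/((-121*(1 + (7*(1 + 49))*(-121)))) = 45729/29632 + 26536/((-121*(1 + (7*50)*(-121)))) = 45729/29632 + 26536/((-121*(1 + 350*(-121)))) = 45729/29632 + 26536/((-121*(1 - 42350))) = 45729/29632 + 26536/((-121*(-42349))) = 45729/29632 + 26536/5124229 = 235112182693/151841153728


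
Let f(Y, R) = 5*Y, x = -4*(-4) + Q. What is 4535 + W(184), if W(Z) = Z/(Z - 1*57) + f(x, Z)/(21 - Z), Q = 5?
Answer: 93895692/20701 ≈ 4535.8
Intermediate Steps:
x = 21 (x = -4*(-4) + 5 = 16 + 5 = 21)
W(Z) = 105/(21 - Z) + Z/(-57 + Z) (W(Z) = Z/(Z - 1*57) + (5*21)/(21 - Z) = Z/(Z - 57) + 105/(21 - Z) = Z/(-57 + Z) + 105/(21 - Z) = 105/(21 - Z) + Z/(-57 + Z))
4535 + W(184) = 4535 + (5985 + 184² - 126*184)/(1197 + 184² - 78*184) = 4535 + (5985 + 33856 - 23184)/(1197 + 33856 - 14352) = 4535 + 16657/20701 = 93895692/20701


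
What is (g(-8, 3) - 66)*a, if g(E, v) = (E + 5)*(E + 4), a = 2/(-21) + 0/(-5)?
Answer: 36/7 ≈ 5.1429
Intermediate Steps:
a = -2/21 (a = 2*(-1/21) + 0*(-1/5) = -2/21 + 0 = -2/21 ≈ -0.095238)
g(E, v) = (4 + E)*(5 + E) (g(E, v) = (5 + E)*(4 + E) = (4 + E)*(5 + E))
(g(-8, 3) - 66)*a = ((20 + (-8)**2 + 9*(-8)) - 66)*(-2/21) = ((20 + 64 - 72) - 66)*(-2/21) = (12 - 66)*(-2/21) = -54*(-2/21) = 36/7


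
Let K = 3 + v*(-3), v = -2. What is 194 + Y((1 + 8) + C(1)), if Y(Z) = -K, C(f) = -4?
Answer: 185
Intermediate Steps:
K = 9 (K = 3 - 2*(-3) = 3 + 6 = 9)
Y(Z) = -9 (Y(Z) = -1*9 = -9)
194 + Y((1 + 8) + C(1)) = 194 - 9 = 185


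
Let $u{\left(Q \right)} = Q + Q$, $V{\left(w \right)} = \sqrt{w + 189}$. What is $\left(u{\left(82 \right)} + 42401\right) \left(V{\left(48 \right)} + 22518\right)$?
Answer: $958478670 + 42565 \sqrt{237} \approx 9.5913 \cdot 10^{8}$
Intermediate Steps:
$V{\left(w \right)} = \sqrt{189 + w}$
$u{\left(Q \right)} = 2 Q$
$\left(u{\left(82 \right)} + 42401\right) \left(V{\left(48 \right)} + 22518\right) = \left(2 \cdot 82 + 42401\right) \left(\sqrt{189 + 48} + 22518\right) = \left(164 + 42401\right) \left(\sqrt{237} + 22518\right) = 42565 \left(22518 + \sqrt{237}\right) = 958478670 + 42565 \sqrt{237}$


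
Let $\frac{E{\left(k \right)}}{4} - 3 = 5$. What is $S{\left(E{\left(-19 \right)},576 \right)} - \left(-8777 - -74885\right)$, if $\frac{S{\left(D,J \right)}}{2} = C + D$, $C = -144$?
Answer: $-66332$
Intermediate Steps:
$E{\left(k \right)} = 32$ ($E{\left(k \right)} = 12 + 4 \cdot 5 = 12 + 20 = 32$)
$S{\left(D,J \right)} = -288 + 2 D$ ($S{\left(D,J \right)} = 2 \left(-144 + D\right) = -288 + 2 D$)
$S{\left(E{\left(-19 \right)},576 \right)} - \left(-8777 - -74885\right) = \left(-288 + 2 \cdot 32\right) - \left(-8777 - -74885\right) = \left(-288 + 64\right) - \left(-8777 + 74885\right) = -224 - 66108 = -66332$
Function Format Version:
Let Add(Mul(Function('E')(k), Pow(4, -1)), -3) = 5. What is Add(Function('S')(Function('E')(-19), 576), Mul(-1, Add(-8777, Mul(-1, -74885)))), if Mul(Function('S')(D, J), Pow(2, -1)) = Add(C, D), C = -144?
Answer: -66332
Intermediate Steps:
Function('E')(k) = 32 (Function('E')(k) = Add(12, Mul(4, 5)) = Add(12, 20) = 32)
Function('S')(D, J) = Add(-288, Mul(2, D)) (Function('S')(D, J) = Mul(2, Add(-144, D)) = Add(-288, Mul(2, D)))
Add(Function('S')(Function('E')(-19), 576), Mul(-1, Add(-8777, Mul(-1, -74885)))) = Add(Add(-288, Mul(2, 32)), Mul(-1, Add(-8777, Mul(-1, -74885)))) = Add(Add(-288, 64), Mul(-1, Add(-8777, 74885))) = Add(-224, Mul(-1, 66108)) = Add(-224, -66108) = -66332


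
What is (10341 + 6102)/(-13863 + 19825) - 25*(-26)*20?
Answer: 77522443/5962 ≈ 13003.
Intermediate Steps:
(10341 + 6102)/(-13863 + 19825) - 25*(-26)*20 = 16443/5962 - (-650)*20 = 16443*(1/5962) - 1*(-13000) = 16443/5962 + 13000 = 77522443/5962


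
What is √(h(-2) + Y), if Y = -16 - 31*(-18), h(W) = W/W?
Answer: √543 ≈ 23.302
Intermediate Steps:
h(W) = 1
Y = 542 (Y = -16 + 558 = 542)
√(h(-2) + Y) = √(1 + 542) = √543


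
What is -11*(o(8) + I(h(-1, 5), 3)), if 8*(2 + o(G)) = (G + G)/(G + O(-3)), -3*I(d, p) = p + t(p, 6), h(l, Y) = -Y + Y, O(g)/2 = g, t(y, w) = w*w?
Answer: 154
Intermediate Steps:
t(y, w) = w²
O(g) = 2*g
h(l, Y) = 0
I(d, p) = -12 - p/3 (I(d, p) = -(p + 6²)/3 = -(p + 36)/3 = -(36 + p)/3 = -12 - p/3)
o(G) = -2 + G/(4*(-6 + G)) (o(G) = -2 + ((G + G)/(G + 2*(-3)))/8 = -2 + ((2*G)/(G - 6))/8 = -2 + ((2*G)/(-6 + G))/8 = -2 + (2*G/(-6 + G))/8 = -2 + G/(4*(-6 + G)))
-11*(o(8) + I(h(-1, 5), 3)) = -11*((48 - 7*8)/(4*(-6 + 8)) + (-12 - ⅓*3)) = -11*((¼)*(48 - 56)/2 + (-12 - 1)) = -11*((¼)*(½)*(-8) - 13) = -11*(-1 - 13) = -11*(-14) = 154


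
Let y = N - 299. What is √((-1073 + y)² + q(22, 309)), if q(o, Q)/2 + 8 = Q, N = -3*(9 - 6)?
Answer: √1907763 ≈ 1381.2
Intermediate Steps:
N = -9 (N = -3*3 = -9)
q(o, Q) = -16 + 2*Q
y = -308 (y = -9 - 299 = -308)
√((-1073 + y)² + q(22, 309)) = √((-1073 - 308)² + (-16 + 2*309)) = √((-1381)² + (-16 + 618)) = √(1907161 + 602) = √1907763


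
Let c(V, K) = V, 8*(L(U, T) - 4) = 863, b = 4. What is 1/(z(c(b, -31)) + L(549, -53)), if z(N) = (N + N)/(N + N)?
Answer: 8/903 ≈ 0.0088594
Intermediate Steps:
L(U, T) = 895/8 (L(U, T) = 4 + (⅛)*863 = 4 + 863/8 = 895/8)
z(N) = 1 (z(N) = (2*N)/((2*N)) = (2*N)*(1/(2*N)) = 1)
1/(z(c(b, -31)) + L(549, -53)) = 1/(1 + 895/8) = 1/(903/8) = 8/903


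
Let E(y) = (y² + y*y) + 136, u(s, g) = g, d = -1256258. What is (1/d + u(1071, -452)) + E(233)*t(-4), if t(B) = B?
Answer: -546859157465/1256258 ≈ -4.3531e+5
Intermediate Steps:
E(y) = 136 + 2*y² (E(y) = (y² + y²) + 136 = 2*y² + 136 = 136 + 2*y²)
(1/d + u(1071, -452)) + E(233)*t(-4) = (1/(-1256258) - 452) + (136 + 2*233²)*(-4) = (-1/1256258 - 452) + (136 + 2*54289)*(-4) = -567828617/1256258 + (136 + 108578)*(-4) = -567828617/1256258 + 108714*(-4) = -567828617/1256258 - 434856 = -546859157465/1256258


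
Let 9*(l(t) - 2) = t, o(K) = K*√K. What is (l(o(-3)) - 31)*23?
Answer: -667 - 23*I*√3/3 ≈ -667.0 - 13.279*I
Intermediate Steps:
o(K) = K^(3/2)
l(t) = 2 + t/9
(l(o(-3)) - 31)*23 = ((2 + (-3)^(3/2)/9) - 31)*23 = ((2 + (-3*I*√3)/9) - 31)*23 = ((2 - I*√3/3) - 31)*23 = (-29 - I*√3/3)*23 = -667 - 23*I*√3/3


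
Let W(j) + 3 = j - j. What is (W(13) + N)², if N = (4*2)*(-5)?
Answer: 1849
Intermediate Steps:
W(j) = -3 (W(j) = -3 + (j - j) = -3 + 0 = -3)
N = -40 (N = 8*(-5) = -40)
(W(13) + N)² = (-3 - 40)² = (-43)² = 1849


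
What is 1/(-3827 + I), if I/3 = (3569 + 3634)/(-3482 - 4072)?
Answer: -2518/9643589 ≈ -0.00026111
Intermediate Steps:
I = -7203/2518 (I = 3*((3569 + 3634)/(-3482 - 4072)) = 3*(7203/(-7554)) = 3*(7203*(-1/7554)) = 3*(-2401/2518) = -7203/2518 ≈ -2.8606)
1/(-3827 + I) = 1/(-3827 - 7203/2518) = 1/(-9643589/2518) = -2518/9643589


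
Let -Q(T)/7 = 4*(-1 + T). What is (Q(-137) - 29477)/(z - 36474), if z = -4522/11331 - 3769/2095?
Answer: 608012791785/865888223059 ≈ 0.70218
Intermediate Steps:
Q(T) = 28 - 28*T (Q(T) = -28*(-1 + T) = -7*(-4 + 4*T) = 28 - 28*T)
z = -52180129/23738445 (z = -4522*1/11331 - 3769*1/2095 = -4522/11331 - 3769/2095 = -52180129/23738445 ≈ -2.1981)
(Q(-137) - 29477)/(z - 36474) = ((28 - 28*(-137)) - 29477)/(-52180129/23738445 - 36474) = ((28 + 3836) - 29477)/(-865888223059/23738445) = (3864 - 29477)*(-23738445/865888223059) = -25613*(-23738445/865888223059) = 608012791785/865888223059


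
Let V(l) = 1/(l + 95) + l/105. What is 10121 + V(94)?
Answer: 9565196/945 ≈ 10122.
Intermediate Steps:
V(l) = 1/(95 + l) + l/105 (V(l) = 1/(95 + l) + l*(1/105) = 1/(95 + l) + l/105)
10121 + V(94) = 10121 + (105 + 94² + 95*94)/(105*(95 + 94)) = 10121 + (1/105)*(105 + 8836 + 8930)/189 = 10121 + (1/105)*(1/189)*17871 = 10121 + 851/945 = 9565196/945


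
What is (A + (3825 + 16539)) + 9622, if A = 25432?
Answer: 55418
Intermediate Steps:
(A + (3825 + 16539)) + 9622 = (25432 + (3825 + 16539)) + 9622 = (25432 + 20364) + 9622 = 45796 + 9622 = 55418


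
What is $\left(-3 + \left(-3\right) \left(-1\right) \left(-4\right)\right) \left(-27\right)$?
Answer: $405$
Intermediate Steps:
$\left(-3 + \left(-3\right) \left(-1\right) \left(-4\right)\right) \left(-27\right) = \left(-3 + 3 \left(-4\right)\right) \left(-27\right) = \left(-3 - 12\right) \left(-27\right) = \left(-15\right) \left(-27\right) = 405$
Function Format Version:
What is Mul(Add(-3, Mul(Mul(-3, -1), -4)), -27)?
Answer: 405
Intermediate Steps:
Mul(Add(-3, Mul(Mul(-3, -1), -4)), -27) = Mul(Add(-3, Mul(3, -4)), -27) = Mul(Add(-3, -12), -27) = Mul(-15, -27) = 405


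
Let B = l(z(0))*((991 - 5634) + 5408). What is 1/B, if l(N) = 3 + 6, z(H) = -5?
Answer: 1/6885 ≈ 0.00014524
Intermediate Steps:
l(N) = 9
B = 6885 (B = 9*((991 - 5634) + 5408) = 9*(-4643 + 5408) = 9*765 = 6885)
1/B = 1/6885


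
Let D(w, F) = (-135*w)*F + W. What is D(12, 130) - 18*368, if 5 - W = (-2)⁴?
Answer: -217235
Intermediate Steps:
W = -11 (W = 5 - 1*(-2)⁴ = 5 - 1*16 = 5 - 16 = -11)
D(w, F) = -11 - 135*F*w (D(w, F) = (-135*w)*F - 11 = -135*F*w - 11 = -11 - 135*F*w)
D(12, 130) - 18*368 = (-11 - 135*130*12) - 18*368 = (-11 - 210600) - 1*6624 = -210611 - 6624 = -217235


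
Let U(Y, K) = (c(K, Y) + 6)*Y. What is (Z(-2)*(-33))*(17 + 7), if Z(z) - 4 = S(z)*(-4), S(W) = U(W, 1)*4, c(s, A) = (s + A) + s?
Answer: -155232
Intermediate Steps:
c(s, A) = A + 2*s (c(s, A) = (A + s) + s = A + 2*s)
U(Y, K) = Y*(6 + Y + 2*K) (U(Y, K) = ((Y + 2*K) + 6)*Y = (6 + Y + 2*K)*Y = Y*(6 + Y + 2*K))
S(W) = 4*W*(8 + W) (S(W) = (W*(6 + W + 2*1))*4 = (W*(6 + W + 2))*4 = (W*(8 + W))*4 = 4*W*(8 + W))
Z(z) = 4 - 16*z*(8 + z) (Z(z) = 4 + (4*z*(8 + z))*(-4) = 4 - 16*z*(8 + z))
(Z(-2)*(-33))*(17 + 7) = ((4 - 16*(-2)*(8 - 2))*(-33))*(17 + 7) = ((4 - 16*(-2)*6)*(-33))*24 = ((4 + 192)*(-33))*24 = (196*(-33))*24 = -6468*24 = -155232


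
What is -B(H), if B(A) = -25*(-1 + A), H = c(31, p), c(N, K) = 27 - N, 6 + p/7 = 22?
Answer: -125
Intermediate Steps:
p = 112 (p = -42 + 7*22 = -42 + 154 = 112)
H = -4 (H = 27 - 1*31 = 27 - 31 = -4)
B(A) = 25 - 25*A
-B(H) = -(25 - 25*(-4)) = -(25 + 100) = -1*125 = -125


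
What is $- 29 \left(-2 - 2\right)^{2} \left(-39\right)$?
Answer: $18096$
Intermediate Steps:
$- 29 \left(-2 - 2\right)^{2} \left(-39\right) = - 29 \left(-4\right)^{2} \left(-39\right) = \left(-29\right) 16 \left(-39\right) = \left(-464\right) \left(-39\right) = 18096$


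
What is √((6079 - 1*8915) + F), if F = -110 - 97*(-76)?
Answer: √4426 ≈ 66.528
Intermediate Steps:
F = 7262 (F = -110 + 7372 = 7262)
√((6079 - 1*8915) + F) = √((6079 - 1*8915) + 7262) = √((6079 - 8915) + 7262) = √(-2836 + 7262) = √4426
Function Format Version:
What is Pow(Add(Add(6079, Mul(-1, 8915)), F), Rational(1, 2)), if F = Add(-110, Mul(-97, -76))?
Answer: Pow(4426, Rational(1, 2)) ≈ 66.528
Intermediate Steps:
F = 7262 (F = Add(-110, 7372) = 7262)
Pow(Add(Add(6079, Mul(-1, 8915)), F), Rational(1, 2)) = Pow(Add(Add(6079, Mul(-1, 8915)), 7262), Rational(1, 2)) = Pow(Add(Add(6079, -8915), 7262), Rational(1, 2)) = Pow(Add(-2836, 7262), Rational(1, 2)) = Pow(4426, Rational(1, 2))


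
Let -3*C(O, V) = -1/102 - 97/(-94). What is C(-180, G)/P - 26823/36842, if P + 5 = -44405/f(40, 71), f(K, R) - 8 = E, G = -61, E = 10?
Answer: -190683498563/261957709442 ≈ -0.72792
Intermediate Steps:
f(K, R) = 18 (f(K, R) = 8 + 10 = 18)
C(O, V) = -2450/7191 (C(O, V) = -(-1/102 - 97/(-94))/3 = -(-1*1/102 - 97*(-1/94))/3 = -(-1/102 + 97/94)/3 = -⅓*2450/2397 = -2450/7191)
P = -44495/18 (P = -5 - 44405/18 = -44495/18 ≈ -2471.9)
C(-180, G)/P - 26823/36842 = -2450/(7191*(-44495/18)) - 26823/36842 = -2450/7191*(-18/44495) - 26823*1/36842 = 980/7110301 - 26823/36842 = -190683498563/261957709442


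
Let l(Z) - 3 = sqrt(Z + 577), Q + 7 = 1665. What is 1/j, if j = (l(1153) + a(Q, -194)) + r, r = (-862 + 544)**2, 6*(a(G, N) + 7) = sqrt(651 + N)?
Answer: 6/(606720 + sqrt(457) + 6*sqrt(1730)) ≈ 9.8848e-6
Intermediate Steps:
Q = 1658 (Q = -7 + 1665 = 1658)
a(G, N) = -7 + sqrt(651 + N)/6
l(Z) = 3 + sqrt(577 + Z) (l(Z) = 3 + sqrt(Z + 577) = 3 + sqrt(577 + Z))
r = 101124 (r = (-318)**2 = 101124)
j = 101120 + sqrt(1730) + sqrt(457)/6 (j = ((3 + sqrt(577 + 1153)) + (-7 + sqrt(651 - 194)/6)) + 101124 = ((3 + sqrt(1730)) + (-7 + sqrt(457)/6)) + 101124 = (-4 + sqrt(1730) + sqrt(457)/6) + 101124 = 101120 + sqrt(1730) + sqrt(457)/6 ≈ 1.0117e+5)
1/j = 1/(101120 + sqrt(1730) + sqrt(457)/6)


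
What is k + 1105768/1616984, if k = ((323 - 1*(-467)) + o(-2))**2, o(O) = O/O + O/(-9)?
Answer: 10249393840744/16371963 ≈ 6.2603e+5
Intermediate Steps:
o(O) = 1 - O/9 (o(O) = 1 + O*(-1/9) = 1 - O/9)
k = 50708641/81 (k = ((323 - 1*(-467)) + (1 - 1/9*(-2)))**2 = ((323 + 467) + (1 + 2/9))**2 = (790 + 11/9)**2 = (7121/9)**2 = 50708641/81 ≈ 6.2603e+5)
k + 1105768/1616984 = 50708641/81 + 1105768/1616984 = 50708641/81 + 1105768*(1/1616984) = 50708641/81 + 138221/202123 = 10249393840744/16371963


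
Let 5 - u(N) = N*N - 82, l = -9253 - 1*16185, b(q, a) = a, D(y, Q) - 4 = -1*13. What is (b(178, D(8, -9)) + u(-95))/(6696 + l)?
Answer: 8947/18742 ≈ 0.47738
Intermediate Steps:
D(y, Q) = -9 (D(y, Q) = 4 - 1*13 = 4 - 13 = -9)
l = -25438 (l = -9253 - 16185 = -25438)
u(N) = 87 - N² (u(N) = 5 - (N*N - 82) = 5 - (N² - 82) = 5 - (-82 + N²) = 5 + (82 - N²) = 87 - N²)
(b(178, D(8, -9)) + u(-95))/(6696 + l) = (-9 + (87 - 1*(-95)²))/(6696 - 25438) = (-9 + (87 - 1*9025))/(-18742) = (-9 + (87 - 9025))*(-1/18742) = (-9 - 8938)*(-1/18742) = -8947*(-1/18742) = 8947/18742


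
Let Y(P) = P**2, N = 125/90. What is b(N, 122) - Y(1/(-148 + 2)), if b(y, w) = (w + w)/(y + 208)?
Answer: 93616103/80340004 ≈ 1.1652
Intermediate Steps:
N = 25/18 (N = 125*(1/90) = 25/18 ≈ 1.3889)
b(y, w) = 2*w/(208 + y) (b(y, w) = (2*w)/(208 + y) = 2*w/(208 + y))
b(N, 122) - Y(1/(-148 + 2)) = 2*122/(208 + 25/18) - (1/(-148 + 2))**2 = 2*122/(3769/18) - (1/(-146))**2 = 2*122*(18/3769) - (-1/146)**2 = 4392/3769 - 1*1/21316 = 4392/3769 - 1/21316 = 93616103/80340004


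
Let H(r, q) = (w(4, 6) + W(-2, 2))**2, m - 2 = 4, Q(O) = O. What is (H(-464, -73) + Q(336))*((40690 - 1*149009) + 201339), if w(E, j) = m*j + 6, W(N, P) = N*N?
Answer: 228085040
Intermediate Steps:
m = 6 (m = 2 + 4 = 6)
W(N, P) = N**2
w(E, j) = 6 + 6*j (w(E, j) = 6*j + 6 = 6 + 6*j)
H(r, q) = 2116 (H(r, q) = ((6 + 6*6) + (-2)**2)**2 = ((6 + 36) + 4)**2 = (42 + 4)**2 = 46**2 = 2116)
(H(-464, -73) + Q(336))*((40690 - 1*149009) + 201339) = (2116 + 336)*((40690 - 1*149009) + 201339) = 2452*((40690 - 149009) + 201339) = 2452*(-108319 + 201339) = 2452*93020 = 228085040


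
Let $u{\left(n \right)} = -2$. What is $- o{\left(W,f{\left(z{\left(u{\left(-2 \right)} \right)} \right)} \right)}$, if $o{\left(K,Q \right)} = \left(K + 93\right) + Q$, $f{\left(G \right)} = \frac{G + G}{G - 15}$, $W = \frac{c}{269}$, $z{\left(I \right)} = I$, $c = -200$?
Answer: $- \frac{422965}{4573} \approx -92.492$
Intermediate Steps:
$W = - \frac{200}{269} \approx -0.74349$
$f{\left(G \right)} = \frac{2 G}{-15 + G}$
$o{\left(K,Q \right)} = 93 + K + Q$ ($o{\left(K,Q \right)} = \left(93 + K\right) + Q = 93 + K + Q$)
$- o{\left(W,f{\left(z{\left(u{\left(-2 \right)} \right)} \right)} \right)} = - (93 - \frac{200}{269} + 2 \left(-2\right) \frac{1}{-15 - 2}) = - (93 - \frac{200}{269} + 2 \left(-2\right) \frac{1}{-17}) = - (93 - \frac{200}{269} + 2 \left(-2\right) \left(- \frac{1}{17}\right)) = - (93 - \frac{200}{269} + \frac{4}{17}) = \left(-1\right) \frac{422965}{4573} = - \frac{422965}{4573}$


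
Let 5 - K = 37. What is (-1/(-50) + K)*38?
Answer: -30381/25 ≈ -1215.2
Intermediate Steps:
K = -32 (K = 5 - 1*37 = 5 - 37 = -32)
(-1/(-50) + K)*38 = (-1/(-50) - 32)*38 = (-1*(-1/50) - 32)*38 = (1/50 - 32)*38 = -1599/50*38 = -30381/25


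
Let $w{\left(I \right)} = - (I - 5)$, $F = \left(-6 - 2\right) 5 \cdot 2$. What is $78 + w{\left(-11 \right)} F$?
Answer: $-1202$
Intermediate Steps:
$F = -80$ ($F = \left(-8\right) 10 = -80$)
$w{\left(I \right)} = 5 - I$ ($w{\left(I \right)} = - (-5 + I) = 5 - I$)
$78 + w{\left(-11 \right)} F = 78 + \left(5 - -11\right) \left(-80\right) = 78 + \left(5 + 11\right) \left(-80\right) = 78 + 16 \left(-80\right) = 78 - 1280 = -1202$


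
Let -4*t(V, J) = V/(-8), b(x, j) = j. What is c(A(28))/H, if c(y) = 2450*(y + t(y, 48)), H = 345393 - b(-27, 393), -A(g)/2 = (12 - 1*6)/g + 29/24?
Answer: -18403/883200 ≈ -0.020837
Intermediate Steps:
A(g) = -29/12 - 12/g (A(g) = -2*((12 - 1*6)/g + 29/24) = -2*((12 - 6)/g + 29*(1/24)) = -2*(6/g + 29/24) = -2*(29/24 + 6/g) = -29/12 - 12/g)
t(V, J) = V/32 (t(V, J) = -V/(4*(-8)) = -V*(-1)/(4*8) = -(-1)*V/32 = V/32)
H = 345000 (H = 345393 - 1*393 = 345393 - 393 = 345000)
c(y) = 40425*y/16 (c(y) = 2450*(y + y/32) = 2450*(33*y/32) = 40425*y/16)
c(A(28))/H = (40425*(-29/12 - 12/28)/16)/345000 = (40425*(-29/12 - 12*1/28)/16)*(1/345000) = (40425*(-29/12 - 3/7)/16)*(1/345000) = ((40425/16)*(-239/84))*(1/345000) = -460075/64*1/345000 = -18403/883200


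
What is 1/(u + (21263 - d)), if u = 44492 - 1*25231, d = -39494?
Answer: 1/80018 ≈ 1.2497e-5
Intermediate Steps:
u = 19261 (u = 44492 - 25231 = 19261)
1/(u + (21263 - d)) = 1/(19261 + (21263 - 1*(-39494))) = 1/(19261 + (21263 + 39494)) = 1/(19261 + 60757) = 1/80018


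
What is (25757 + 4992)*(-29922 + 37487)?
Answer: 232616185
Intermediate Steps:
(25757 + 4992)*(-29922 + 37487) = 30749*7565 = 232616185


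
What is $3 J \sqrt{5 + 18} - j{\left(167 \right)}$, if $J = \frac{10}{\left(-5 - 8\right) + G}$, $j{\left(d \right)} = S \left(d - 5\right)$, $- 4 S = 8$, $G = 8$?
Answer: $324 - 6 \sqrt{23} \approx 295.23$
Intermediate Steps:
$S = -2$ ($S = \left(- \frac{1}{4}\right) 8 = -2$)
$j{\left(d \right)} = 10 - 2 d$ ($j{\left(d \right)} = - 2 \left(d - 5\right) = - 2 \left(-5 + d\right) = 10 - 2 d$)
$J = -2$ ($J = \frac{10}{\left(-5 - 8\right) + 8} = \frac{10}{-13 + 8} = \frac{10}{-5} = 10 \left(- \frac{1}{5}\right) = -2$)
$3 J \sqrt{5 + 18} - j{\left(167 \right)} = 3 \left(-2\right) \sqrt{5 + 18} - \left(10 - 334\right) = - 6 \sqrt{23} - \left(10 - 334\right) = - 6 \sqrt{23} - -324 = - 6 \sqrt{23} + 324 = 324 - 6 \sqrt{23}$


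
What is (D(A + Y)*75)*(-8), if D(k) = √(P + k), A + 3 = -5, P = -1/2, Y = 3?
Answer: -300*I*√22 ≈ -1407.1*I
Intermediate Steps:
P = -½ (P = -1*½ = -½ ≈ -0.50000)
A = -8 (A = -3 - 5 = -8)
D(k) = √(-½ + k)
(D(A + Y)*75)*(-8) = ((√(-2 + 4*(-8 + 3))/2)*75)*(-8) = ((√(-2 + 4*(-5))/2)*75)*(-8) = ((√(-2 - 20)/2)*75)*(-8) = ((√(-22)/2)*75)*(-8) = (((I*√22)/2)*75)*(-8) = ((I*√22/2)*75)*(-8) = (75*I*√22/2)*(-8) = -300*I*√22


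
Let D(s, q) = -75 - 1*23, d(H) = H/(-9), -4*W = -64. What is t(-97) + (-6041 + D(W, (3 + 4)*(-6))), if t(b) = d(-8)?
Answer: -55243/9 ≈ -6138.1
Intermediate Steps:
W = 16 (W = -1/4*(-64) = 16)
d(H) = -H/9 (d(H) = H*(-1/9) = -H/9)
t(b) = 8/9 (t(b) = -1/9*(-8) = 8/9)
D(s, q) = -98 (D(s, q) = -75 - 23 = -98)
t(-97) + (-6041 + D(W, (3 + 4)*(-6))) = 8/9 + (-6041 - 98) = 8/9 - 6139 = -55243/9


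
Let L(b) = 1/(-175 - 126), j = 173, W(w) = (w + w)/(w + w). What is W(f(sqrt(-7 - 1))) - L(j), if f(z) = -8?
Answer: 302/301 ≈ 1.0033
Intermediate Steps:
W(w) = 1 (W(w) = (2*w)/((2*w)) = (2*w)*(1/(2*w)) = 1)
L(b) = -1/301 (L(b) = 1/(-301) = -1/301)
W(f(sqrt(-7 - 1))) - L(j) = 1 - 1*(-1/301) = 1 + 1/301 = 302/301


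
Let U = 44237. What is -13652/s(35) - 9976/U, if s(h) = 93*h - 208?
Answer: -634320396/134790139 ≈ -4.7060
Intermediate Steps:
s(h) = -208 + 93*h
-13652/s(35) - 9976/U = -13652/(-208 + 93*35) - 9976/44237 = -13652/(-208 + 3255) - 9976*1/44237 = -13652/3047 - 9976/44237 = -634320396/134790139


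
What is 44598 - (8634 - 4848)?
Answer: 40812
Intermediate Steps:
44598 - (8634 - 4848) = 44598 - 1*3786 = 44598 - 3786 = 40812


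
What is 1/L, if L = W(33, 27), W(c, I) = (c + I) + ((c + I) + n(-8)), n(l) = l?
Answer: 1/112 ≈ 0.0089286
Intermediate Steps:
W(c, I) = -8 + 2*I + 2*c (W(c, I) = (c + I) + ((c + I) - 8) = (I + c) + ((I + c) - 8) = (I + c) + (-8 + I + c) = -8 + 2*I + 2*c)
L = 112 (L = -8 + 2*27 + 2*33 = -8 + 54 + 66 = 112)
1/L = 1/112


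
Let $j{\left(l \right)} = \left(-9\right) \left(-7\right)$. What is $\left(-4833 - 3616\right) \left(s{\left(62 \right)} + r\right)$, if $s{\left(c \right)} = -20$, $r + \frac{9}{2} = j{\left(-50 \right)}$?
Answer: $- \frac{650573}{2} \approx -3.2529 \cdot 10^{5}$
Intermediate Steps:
$j{\left(l \right)} = 63$
$r = \frac{117}{2}$ ($r = - \frac{9}{2} + 63 = \frac{117}{2} \approx 58.5$)
$\left(-4833 - 3616\right) \left(s{\left(62 \right)} + r\right) = \left(-4833 - 3616\right) \left(-20 + \frac{117}{2}\right) = \left(-8449\right) \frac{77}{2} = - \frac{650573}{2}$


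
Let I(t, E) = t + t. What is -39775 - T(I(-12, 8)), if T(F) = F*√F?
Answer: -39775 + 48*I*√6 ≈ -39775.0 + 117.58*I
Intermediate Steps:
I(t, E) = 2*t
T(F) = F^(3/2)
-39775 - T(I(-12, 8)) = -39775 - (2*(-12))^(3/2) = -39775 - (-24)^(3/2) = -39775 - (-48)*I*√6 = -39775 + 48*I*√6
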